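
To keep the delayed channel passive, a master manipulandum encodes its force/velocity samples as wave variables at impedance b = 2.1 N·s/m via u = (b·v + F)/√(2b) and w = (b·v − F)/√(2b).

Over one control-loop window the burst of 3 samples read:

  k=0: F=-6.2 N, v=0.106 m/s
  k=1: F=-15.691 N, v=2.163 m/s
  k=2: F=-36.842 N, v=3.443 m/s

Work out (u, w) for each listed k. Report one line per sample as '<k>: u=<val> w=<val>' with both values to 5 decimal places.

0: u=-2.91667 w=3.13391
1: u=-5.44001 w=9.87284
2: u=-14.44903 w=21.50508

k=0: b·v=2.1×0.106=0.22260; √(2b)=2.04939; u=(0.22260+(-6.2))/2.04939=-2.91667, w=(0.22260−(-6.2))/2.04939=3.13391
k=1: b·v=2.1×2.163=4.54230; √(2b)=2.04939; u=(4.54230+(-15.691))/2.04939=-5.44001, w=(4.54230−(-15.691))/2.04939=9.87284
k=2: b·v=2.1×3.443=7.23030; √(2b)=2.04939; u=(7.23030+(-36.842))/2.04939=-14.44903, w=(7.23030−(-36.842))/2.04939=21.50508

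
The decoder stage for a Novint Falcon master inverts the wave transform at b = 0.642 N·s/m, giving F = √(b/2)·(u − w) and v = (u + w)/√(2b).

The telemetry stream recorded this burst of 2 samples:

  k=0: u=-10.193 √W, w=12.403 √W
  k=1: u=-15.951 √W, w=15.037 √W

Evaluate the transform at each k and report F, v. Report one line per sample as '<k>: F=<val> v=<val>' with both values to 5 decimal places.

0: F=-12.80218 v=1.95034
1: F=-17.55683 v=-0.80661

k=0: u−w=-22.59600, u+w=2.21000; √(b/2)=0.56657, √(2b)=1.13314; F=0.56657×(-22.596)=-12.80218, v=2.21000/1.13314=1.95034
k=1: u−w=-30.98800, u+w=-0.91400; √(b/2)=0.56657, √(2b)=1.13314; F=0.56657×(-30.988)=-17.55683, v=-0.91400/1.13314=-0.80661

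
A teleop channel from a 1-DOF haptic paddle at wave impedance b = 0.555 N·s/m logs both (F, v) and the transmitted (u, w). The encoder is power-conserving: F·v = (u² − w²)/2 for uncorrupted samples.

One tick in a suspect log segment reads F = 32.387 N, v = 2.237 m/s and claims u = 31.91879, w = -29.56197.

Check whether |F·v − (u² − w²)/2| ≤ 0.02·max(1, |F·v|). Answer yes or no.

F·v = 32.387×2.237 = 72.4497 W.
(u² − w²)/2 = (1018.8092 − 873.9101)/2 = 72.4495 W.
|Δ| = 0.0002;  2% of max(1, |F·v|) = 1.4490.

yes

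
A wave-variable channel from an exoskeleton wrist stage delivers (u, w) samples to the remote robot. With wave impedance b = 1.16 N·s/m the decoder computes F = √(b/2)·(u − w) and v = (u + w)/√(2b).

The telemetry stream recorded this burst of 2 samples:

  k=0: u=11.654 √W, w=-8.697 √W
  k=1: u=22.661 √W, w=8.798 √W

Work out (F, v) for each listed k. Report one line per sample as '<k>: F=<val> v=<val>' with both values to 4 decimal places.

k=0: u−w=20.3510, u+w=2.9570; √(b/2)=0.7616, √(2b)=1.5232; F=0.7616×20.351=15.4989, v=2.9570/1.5232=1.9414
k=1: u−w=13.8630, u+w=31.4590; √(b/2)=0.7616, √(2b)=1.5232; F=0.7616×13.863=10.5577, v=31.4590/1.5232=20.6538

0: F=15.4989 v=1.9414
1: F=10.5577 v=20.6538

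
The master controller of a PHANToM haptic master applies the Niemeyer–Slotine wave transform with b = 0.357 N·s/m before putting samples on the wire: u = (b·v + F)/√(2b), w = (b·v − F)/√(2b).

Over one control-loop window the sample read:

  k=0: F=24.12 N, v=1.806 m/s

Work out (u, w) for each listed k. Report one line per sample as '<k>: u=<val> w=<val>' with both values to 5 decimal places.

k=0: b·v=0.357×1.806=0.64474; √(2b)=0.84499; u=(0.64474+24.12)/0.84499=29.30790, w=(0.64474−24.12)/0.84499=-27.78186

0: u=29.30790 w=-27.78186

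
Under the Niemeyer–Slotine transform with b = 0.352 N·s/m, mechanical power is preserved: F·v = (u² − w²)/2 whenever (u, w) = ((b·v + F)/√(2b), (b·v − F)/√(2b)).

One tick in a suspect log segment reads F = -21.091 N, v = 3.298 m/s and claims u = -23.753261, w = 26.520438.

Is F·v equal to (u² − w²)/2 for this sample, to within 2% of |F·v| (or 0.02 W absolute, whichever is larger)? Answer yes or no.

yes

F·v = (-21.091)×3.298 = -69.558118 W.
(u² − w²)/2 = (564.217408 − 703.333632)/2 = -69.558112 W.
|Δ| = 0.000006;  2% of max(1, |F·v|) = 1.391162.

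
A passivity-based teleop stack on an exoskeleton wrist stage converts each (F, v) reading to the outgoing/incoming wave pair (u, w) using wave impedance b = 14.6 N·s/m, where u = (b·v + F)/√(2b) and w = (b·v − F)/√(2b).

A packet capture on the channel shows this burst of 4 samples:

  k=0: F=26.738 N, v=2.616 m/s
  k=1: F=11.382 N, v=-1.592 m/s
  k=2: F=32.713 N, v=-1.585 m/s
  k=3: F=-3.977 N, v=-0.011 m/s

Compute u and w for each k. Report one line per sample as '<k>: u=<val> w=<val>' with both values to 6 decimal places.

0: u=12.016132 w=2.119954
1: u=-2.195014 w=-6.407681
2: u=1.771378 w=-10.336246
3: u=-0.765697 w=0.706257

k=0: b·v=14.6×2.616=38.193600; √(2b)=5.403702; u=(38.193600+26.738)/5.403702=12.016132, w=(38.193600−26.738)/5.403702=2.119954
k=1: b·v=14.6×(-1.592)=-23.243200; √(2b)=5.403702; u=(-23.243200+11.382)/5.403702=-2.195014, w=(-23.243200−11.382)/5.403702=-6.407681
k=2: b·v=14.6×(-1.585)=-23.141000; √(2b)=5.403702; u=(-23.141000+32.713)/5.403702=1.771378, w=(-23.141000−32.713)/5.403702=-10.336246
k=3: b·v=14.6×(-0.011)=-0.160600; √(2b)=5.403702; u=(-0.160600+(-3.977))/5.403702=-0.765697, w=(-0.160600−(-3.977))/5.403702=0.706257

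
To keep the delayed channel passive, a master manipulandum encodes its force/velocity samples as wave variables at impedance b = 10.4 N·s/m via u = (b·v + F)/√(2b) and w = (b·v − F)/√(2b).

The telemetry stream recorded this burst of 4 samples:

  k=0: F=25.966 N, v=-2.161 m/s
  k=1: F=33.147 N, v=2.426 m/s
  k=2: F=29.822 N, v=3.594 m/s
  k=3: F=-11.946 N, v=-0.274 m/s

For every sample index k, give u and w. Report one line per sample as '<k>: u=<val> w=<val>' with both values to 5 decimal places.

0: u=0.76558 w=-10.62126
1: u=12.80009 w=-1.73583
2: u=14.73449 w=1.65667
3: u=-3.24415 w=1.99452

k=0: b·v=10.4×(-2.161)=-22.47440; √(2b)=4.56070; u=(-22.47440+25.966)/4.56070=0.76558, w=(-22.47440−25.966)/4.56070=-10.62126
k=1: b·v=10.4×2.426=25.23040; √(2b)=4.56070; u=(25.23040+33.147)/4.56070=12.80009, w=(25.23040−33.147)/4.56070=-1.73583
k=2: b·v=10.4×3.594=37.37760; √(2b)=4.56070; u=(37.37760+29.822)/4.56070=14.73449, w=(37.37760−29.822)/4.56070=1.65667
k=3: b·v=10.4×(-0.274)=-2.84960; √(2b)=4.56070; u=(-2.84960+(-11.946))/4.56070=-3.24415, w=(-2.84960−(-11.946))/4.56070=1.99452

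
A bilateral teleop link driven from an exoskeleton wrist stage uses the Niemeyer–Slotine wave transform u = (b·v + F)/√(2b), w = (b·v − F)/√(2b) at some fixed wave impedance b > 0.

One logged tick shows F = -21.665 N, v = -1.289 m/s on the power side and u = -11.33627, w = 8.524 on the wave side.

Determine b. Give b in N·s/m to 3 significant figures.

b = 2.38 N·s/m

u + w = -2.8123;  u + w = √(2b)·v, so √(2b) = -2.8123/(-1.289) = 2.1817.
b = (√(2b))²/2 = 4.7600/2 = 2.3800.
(Check via u − w = 2F/√(2b): u − w = -19.8603, 2F/√(2b) = -19.8602.)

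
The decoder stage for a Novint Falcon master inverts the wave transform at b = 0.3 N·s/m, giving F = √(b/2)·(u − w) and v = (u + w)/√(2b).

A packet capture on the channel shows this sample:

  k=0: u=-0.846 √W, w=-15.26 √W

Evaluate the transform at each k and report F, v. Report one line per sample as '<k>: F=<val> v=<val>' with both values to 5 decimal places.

0: F=5.58252 v=-20.79276

k=0: u−w=14.41400, u+w=-16.10600; √(b/2)=0.38730, √(2b)=0.77460; F=0.38730×14.414=5.58252, v=-16.10600/0.77460=-20.79276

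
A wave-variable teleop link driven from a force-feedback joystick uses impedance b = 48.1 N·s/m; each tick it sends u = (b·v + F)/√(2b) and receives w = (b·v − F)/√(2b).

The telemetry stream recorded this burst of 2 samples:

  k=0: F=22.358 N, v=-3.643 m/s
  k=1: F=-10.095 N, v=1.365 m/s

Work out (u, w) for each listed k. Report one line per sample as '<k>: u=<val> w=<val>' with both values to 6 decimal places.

k=0: b·v=48.1×(-3.643)=-175.228300; √(2b)=9.808160; u=(-175.228300+22.358)/9.808160=-15.586033, w=(-175.228300−22.358)/9.808160=-20.145094
k=1: b·v=48.1×1.365=65.656500; √(2b)=9.808160; u=(65.656500+(-10.095))/9.808160=5.664824, w=(65.656500−(-10.095))/9.808160=7.723314

0: u=-15.586033 w=-20.145094
1: u=5.664824 w=7.723314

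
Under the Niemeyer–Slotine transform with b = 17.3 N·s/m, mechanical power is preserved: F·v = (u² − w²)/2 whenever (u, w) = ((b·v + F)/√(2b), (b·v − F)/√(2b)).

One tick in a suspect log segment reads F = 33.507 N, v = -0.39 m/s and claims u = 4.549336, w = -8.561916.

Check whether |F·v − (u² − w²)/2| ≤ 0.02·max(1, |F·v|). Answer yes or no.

F·v = 33.507×(-0.39) = -13.067730 W.
(u² − w²)/2 = (20.696458 − 73.306406)/2 = -26.304974 W.
|Δ| = 13.237244;  2% of max(1, |F·v|) = 0.261355.

no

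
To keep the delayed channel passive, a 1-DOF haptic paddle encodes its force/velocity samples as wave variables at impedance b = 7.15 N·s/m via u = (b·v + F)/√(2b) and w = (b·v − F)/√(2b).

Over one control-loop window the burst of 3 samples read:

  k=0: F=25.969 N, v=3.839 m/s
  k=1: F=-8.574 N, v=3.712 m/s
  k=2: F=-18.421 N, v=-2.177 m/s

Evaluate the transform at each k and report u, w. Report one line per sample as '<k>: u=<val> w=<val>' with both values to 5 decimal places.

k=0: b·v=7.15×3.839=27.44885; √(2b)=3.78153; u=(27.44885+25.969)/3.78153=14.12597, w=(27.44885−25.969)/3.78153=0.39134
k=1: b·v=7.15×3.712=26.54080; √(2b)=3.78153; u=(26.54080+(-8.574))/3.78153=4.75119, w=(26.54080−(-8.574))/3.78153=9.28586
k=2: b·v=7.15×(-2.177)=-15.56555; √(2b)=3.78153; u=(-15.56555+(-18.421))/3.78153=-8.98750, w=(-15.56555−(-18.421))/3.78153=0.75510

0: u=14.12597 w=0.39134
1: u=4.75119 w=9.28586
2: u=-8.98750 w=0.75510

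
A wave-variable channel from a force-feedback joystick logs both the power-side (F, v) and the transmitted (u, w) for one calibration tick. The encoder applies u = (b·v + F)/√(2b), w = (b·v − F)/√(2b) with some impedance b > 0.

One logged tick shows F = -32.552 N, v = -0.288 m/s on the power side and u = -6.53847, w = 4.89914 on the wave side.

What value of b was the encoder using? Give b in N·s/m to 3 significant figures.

b = 16.2 N·s/m

u + w = -1.63933;  u + w = √(2b)·v, so √(2b) = -1.63933/(-0.288) = 5.69212.
b = (√(2b))²/2 = 32.40021/2 = 16.20010.
(Check via u − w = 2F/√(2b): u − w = -11.43761, 2F/√(2b) = -11.43757.)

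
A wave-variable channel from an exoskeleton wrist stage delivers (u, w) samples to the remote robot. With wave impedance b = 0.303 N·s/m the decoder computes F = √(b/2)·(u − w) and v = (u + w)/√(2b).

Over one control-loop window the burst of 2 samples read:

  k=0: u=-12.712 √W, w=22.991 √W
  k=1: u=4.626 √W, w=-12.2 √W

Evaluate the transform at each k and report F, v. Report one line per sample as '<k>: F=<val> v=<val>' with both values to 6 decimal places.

k=0: u−w=-35.703000, u+w=10.279000; √(b/2)=0.389230, √(2b)=0.778460; F=0.389230×(-35.703)=-13.896679, v=10.279000/0.778460=13.204275
k=1: u−w=16.826000, u+w=-7.574000; √(b/2)=0.389230, √(2b)=0.778460; F=0.389230×16.826=6.549184, v=-7.574000/0.778460=-9.729466

0: F=-13.896679 v=13.204275
1: F=6.549184 v=-9.729466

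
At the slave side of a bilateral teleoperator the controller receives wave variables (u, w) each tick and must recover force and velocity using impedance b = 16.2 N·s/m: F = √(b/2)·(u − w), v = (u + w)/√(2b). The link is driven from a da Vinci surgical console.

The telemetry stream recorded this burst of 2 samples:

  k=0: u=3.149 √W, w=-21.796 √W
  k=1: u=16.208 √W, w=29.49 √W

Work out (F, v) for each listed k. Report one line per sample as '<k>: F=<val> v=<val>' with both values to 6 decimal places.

k=0: u−w=24.945000, u+w=-18.647000; √(b/2)=2.846050, √(2b)=5.692100; F=2.846050×24.945=70.994715, v=-18.647000/5.692100=-3.275944
k=1: u−w=-13.282000, u+w=45.698000; √(b/2)=2.846050, √(2b)=5.692100; F=2.846050×(-13.282)=-37.801235, v=45.698000/5.692100=8.028320

0: F=70.994715 v=-3.275944
1: F=-37.801235 v=8.028320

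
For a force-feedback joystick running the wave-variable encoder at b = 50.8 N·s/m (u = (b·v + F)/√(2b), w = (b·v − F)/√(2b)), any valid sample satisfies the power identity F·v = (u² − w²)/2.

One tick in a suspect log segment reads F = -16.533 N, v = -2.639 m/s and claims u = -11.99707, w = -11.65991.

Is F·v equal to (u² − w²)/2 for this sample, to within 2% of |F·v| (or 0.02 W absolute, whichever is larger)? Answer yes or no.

no

F·v = (-16.533)×(-2.639) = 43.6306 W.
(u² − w²)/2 = (143.9297 − 135.9535)/2 = 3.9881 W.
|Δ| = 39.6425;  2% of max(1, |F·v|) = 0.8726.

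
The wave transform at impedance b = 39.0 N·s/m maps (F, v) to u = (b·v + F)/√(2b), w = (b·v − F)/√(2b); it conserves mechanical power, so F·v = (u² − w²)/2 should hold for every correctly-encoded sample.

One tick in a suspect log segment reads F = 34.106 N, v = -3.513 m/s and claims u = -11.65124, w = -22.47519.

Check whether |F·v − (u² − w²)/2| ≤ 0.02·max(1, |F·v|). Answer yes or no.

F·v = 34.106×(-3.513) = -119.8144 W.
(u² − w²)/2 = (135.7514 − 505.1342)/2 = -184.6914 W.
|Δ| = 64.8770;  2% of max(1, |F·v|) = 2.3963.

no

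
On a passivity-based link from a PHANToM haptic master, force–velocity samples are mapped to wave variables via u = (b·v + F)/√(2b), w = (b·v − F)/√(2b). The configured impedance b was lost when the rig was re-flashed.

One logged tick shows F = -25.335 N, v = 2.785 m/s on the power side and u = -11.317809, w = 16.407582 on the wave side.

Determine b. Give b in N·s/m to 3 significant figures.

b = 1.67 N·s/m

u + w = 5.089773;  u + w = √(2b)·v, so √(2b) = 5.089773/2.785 = 1.827567.
b = (√(2b))²/2 = 3.340000/2 = 1.670000.
(Check via u − w = 2F/√(2b): u − w = -27.725391, 2F/√(2b) = -27.725392.)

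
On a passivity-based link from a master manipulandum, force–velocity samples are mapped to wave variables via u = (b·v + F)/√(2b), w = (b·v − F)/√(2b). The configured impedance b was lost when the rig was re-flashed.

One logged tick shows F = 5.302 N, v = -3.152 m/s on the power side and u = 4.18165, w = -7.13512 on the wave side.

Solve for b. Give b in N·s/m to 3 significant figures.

b = 0.439 N·s/m

u + w = -2.9535;  u + w = √(2b)·v, so √(2b) = -2.9535/(-3.152) = 0.9370.
b = (√(2b))²/2 = 0.8780/2 = 0.4390.
(Check via u − w = 2F/√(2b): u − w = 11.3168, 2F/√(2b) = 11.3168.)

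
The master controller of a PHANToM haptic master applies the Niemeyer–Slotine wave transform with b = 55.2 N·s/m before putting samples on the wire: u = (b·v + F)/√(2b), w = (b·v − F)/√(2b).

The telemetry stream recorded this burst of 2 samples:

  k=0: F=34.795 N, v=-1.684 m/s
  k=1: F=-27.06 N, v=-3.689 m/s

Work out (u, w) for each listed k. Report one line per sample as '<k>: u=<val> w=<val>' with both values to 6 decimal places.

0: u=-5.535455 w=-12.158570
1: u=-21.955812 w=-16.805029

k=0: b·v=55.2×(-1.684)=-92.956800; √(2b)=10.507140; u=(-92.956800+34.795)/10.507140=-5.535455, w=(-92.956800−34.795)/10.507140=-12.158570
k=1: b·v=55.2×(-3.689)=-203.632800; √(2b)=10.507140; u=(-203.632800+(-27.06))/10.507140=-21.955812, w=(-203.632800−(-27.06))/10.507140=-16.805029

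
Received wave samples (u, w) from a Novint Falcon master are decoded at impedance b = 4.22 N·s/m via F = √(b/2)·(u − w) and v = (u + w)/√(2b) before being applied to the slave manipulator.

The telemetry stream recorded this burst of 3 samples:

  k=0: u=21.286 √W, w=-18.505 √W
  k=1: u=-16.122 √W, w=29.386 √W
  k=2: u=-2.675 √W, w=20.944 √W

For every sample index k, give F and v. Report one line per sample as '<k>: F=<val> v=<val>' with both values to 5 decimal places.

0: F=57.79977 v=0.95726
1: F=-66.10419 v=4.56566
2: F=-34.30858 v=6.28845

k=0: u−w=39.79100, u+w=2.78100; √(b/2)=1.45258, √(2b)=2.90517; F=1.45258×39.791=57.79977, v=2.78100/2.90517=0.95726
k=1: u−w=-45.50800, u+w=13.26400; √(b/2)=1.45258, √(2b)=2.90517; F=1.45258×(-45.508)=-66.10419, v=13.26400/2.90517=4.56566
k=2: u−w=-23.61900, u+w=18.26900; √(b/2)=1.45258, √(2b)=2.90517; F=1.45258×(-23.619)=-34.30858, v=18.26900/2.90517=6.28845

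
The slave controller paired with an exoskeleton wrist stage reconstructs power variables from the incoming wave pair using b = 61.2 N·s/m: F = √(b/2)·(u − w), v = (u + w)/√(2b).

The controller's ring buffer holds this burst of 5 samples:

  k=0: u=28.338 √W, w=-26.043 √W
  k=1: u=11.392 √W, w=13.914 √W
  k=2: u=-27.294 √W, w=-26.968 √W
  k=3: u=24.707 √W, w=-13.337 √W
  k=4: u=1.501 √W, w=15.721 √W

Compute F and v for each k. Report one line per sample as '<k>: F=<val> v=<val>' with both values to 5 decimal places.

k=0: u−w=54.38100, u+w=2.29500; √(b/2)=5.53173, √(2b)=11.06345; F=5.53173×54.381=300.82083, v=2.29500/11.06345=0.20744
k=1: u−w=-2.52200, u+w=25.30600; √(b/2)=5.53173, √(2b)=11.06345; F=5.53173×(-2.522)=-13.95101, v=25.30600/11.06345=2.28735
k=2: u−w=-0.32600, u+w=-54.26200; √(b/2)=5.53173, √(2b)=11.06345; F=5.53173×(-0.326)=-1.80334, v=-54.26200/11.06345=-4.90462
k=3: u−w=38.04400, u+w=11.37000; √(b/2)=5.53173, √(2b)=11.06345; F=5.53173×38.044=210.44901, v=11.37000/11.06345=1.02771
k=4: u−w=-14.22000, u+w=17.22200; √(b/2)=5.53173, √(2b)=11.06345; F=5.53173×(-14.22)=-78.66115, v=17.22200/11.06345=1.55666

0: F=300.82083 v=0.20744
1: F=-13.95101 v=2.28735
2: F=-1.80334 v=-4.90462
3: F=210.44901 v=1.02771
4: F=-78.66115 v=1.55666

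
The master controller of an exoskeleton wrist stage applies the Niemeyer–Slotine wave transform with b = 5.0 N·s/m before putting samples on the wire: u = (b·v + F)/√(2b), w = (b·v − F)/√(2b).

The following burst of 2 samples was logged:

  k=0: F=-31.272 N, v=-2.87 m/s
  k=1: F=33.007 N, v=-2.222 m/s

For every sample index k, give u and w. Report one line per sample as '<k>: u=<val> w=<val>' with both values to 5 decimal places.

k=0: b·v=5.0×(-2.87)=-14.35000; √(2b)=3.16228; u=(-14.35000+(-31.272))/3.16228=-14.42694, w=(-14.35000−(-31.272))/3.16228=5.35121
k=1: b·v=5.0×(-2.222)=-11.11000; √(2b)=3.16228; u=(-11.11000+33.007)/3.16228=6.92444, w=(-11.11000−33.007)/3.16228=-13.95102

0: u=-14.42694 w=5.35121
1: u=6.92444 w=-13.95102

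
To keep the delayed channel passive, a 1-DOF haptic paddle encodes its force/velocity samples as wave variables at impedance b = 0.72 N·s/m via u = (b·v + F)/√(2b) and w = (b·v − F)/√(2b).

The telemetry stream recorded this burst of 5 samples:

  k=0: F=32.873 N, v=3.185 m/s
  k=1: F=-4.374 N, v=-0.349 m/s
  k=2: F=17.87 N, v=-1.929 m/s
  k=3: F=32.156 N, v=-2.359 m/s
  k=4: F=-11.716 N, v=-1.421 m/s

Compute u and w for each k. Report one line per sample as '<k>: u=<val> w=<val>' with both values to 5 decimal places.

k=0: b·v=0.72×3.185=2.29320; √(2b)=1.20000; u=(2.29320+32.873)/1.20000=29.30517, w=(2.29320−32.873)/1.20000=-25.48317
k=1: b·v=0.72×(-0.349)=-0.25128; √(2b)=1.20000; u=(-0.25128+(-4.374))/1.20000=-3.85440, w=(-0.25128−(-4.374))/1.20000=3.43560
k=2: b·v=0.72×(-1.929)=-1.38888; √(2b)=1.20000; u=(-1.38888+17.87)/1.20000=13.73427, w=(-1.38888−17.87)/1.20000=-16.04907
k=3: b·v=0.72×(-2.359)=-1.69848; √(2b)=1.20000; u=(-1.69848+32.156)/1.20000=25.38127, w=(-1.69848−32.156)/1.20000=-28.21207
k=4: b·v=0.72×(-1.421)=-1.02312; √(2b)=1.20000; u=(-1.02312+(-11.716))/1.20000=-10.61593, w=(-1.02312−(-11.716))/1.20000=8.91073

0: u=29.30517 w=-25.48317
1: u=-3.85440 w=3.43560
2: u=13.73427 w=-16.04907
3: u=25.38127 w=-28.21207
4: u=-10.61593 w=8.91073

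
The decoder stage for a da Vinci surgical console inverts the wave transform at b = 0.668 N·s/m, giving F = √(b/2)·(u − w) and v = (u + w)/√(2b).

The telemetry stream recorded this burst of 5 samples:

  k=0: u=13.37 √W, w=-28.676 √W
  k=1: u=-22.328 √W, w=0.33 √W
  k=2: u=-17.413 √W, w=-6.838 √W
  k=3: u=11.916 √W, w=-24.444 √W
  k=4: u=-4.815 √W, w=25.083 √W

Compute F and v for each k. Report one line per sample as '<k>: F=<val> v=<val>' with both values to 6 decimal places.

k=0: u−w=42.046000, u+w=-15.306000; √(b/2)=0.577927, √(2b)=1.155855; F=0.577927×42.046=24.299533, v=-15.306000/1.155855=-13.242149
k=1: u−w=-22.658000, u+w=-21.998000; √(b/2)=0.577927, √(2b)=1.155855; F=0.577927×(-22.658)=-13.094677, v=-21.998000/1.155855=-19.031805
k=2: u−w=-10.575000, u+w=-24.251000; √(b/2)=0.577927, √(2b)=1.155855; F=0.577927×(-10.575)=-6.111582, v=-24.251000/1.155855=-20.981012
k=3: u−w=36.360000, u+w=-12.528000; √(b/2)=0.577927, √(2b)=1.155855; F=0.577927×36.36=21.013438, v=-12.528000/1.155855=-10.838733
k=4: u−w=-29.898000, u+w=20.268000; √(b/2)=0.577927, √(2b)=1.155855; F=0.577927×(-29.898)=-17.278871, v=20.268000/1.155855=17.535077

0: F=24.299533 v=-13.242149
1: F=-13.094677 v=-19.031805
2: F=-6.111582 v=-20.981012
3: F=21.013438 v=-10.838733
4: F=-17.278871 v=17.535077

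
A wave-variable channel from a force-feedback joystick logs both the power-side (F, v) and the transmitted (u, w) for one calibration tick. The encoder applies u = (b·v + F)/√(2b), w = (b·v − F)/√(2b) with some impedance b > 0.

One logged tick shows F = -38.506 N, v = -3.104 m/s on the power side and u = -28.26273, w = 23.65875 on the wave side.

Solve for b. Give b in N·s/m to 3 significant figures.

u + w = -4.6040;  u + w = √(2b)·v, so √(2b) = -4.6040/(-3.104) = 1.4832.
b = (√(2b))²/2 = 2.2000/2 = 1.1000.
(Check via u − w = 2F/√(2b): u − w = -51.9215, 2F/√(2b) = -51.9214.)

b = 1.1 N·s/m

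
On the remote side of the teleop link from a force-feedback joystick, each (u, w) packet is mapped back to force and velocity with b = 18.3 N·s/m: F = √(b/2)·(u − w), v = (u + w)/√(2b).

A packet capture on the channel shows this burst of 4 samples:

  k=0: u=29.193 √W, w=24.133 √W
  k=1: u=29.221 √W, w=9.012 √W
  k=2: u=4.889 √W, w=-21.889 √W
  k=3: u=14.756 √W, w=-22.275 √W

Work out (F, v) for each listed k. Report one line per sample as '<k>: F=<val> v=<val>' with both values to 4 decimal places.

0: F=15.3060 v=8.8145
1: F=61.1301 v=6.3197
2: F=81.0007 v=-2.8100
3: F=112.0149 v=-1.2429

k=0: u−w=5.0600, u+w=53.3260; √(b/2)=3.0249, √(2b)=6.0498; F=3.0249×5.06=15.3060, v=53.3260/6.0498=8.8145
k=1: u−w=20.2090, u+w=38.2330; √(b/2)=3.0249, √(2b)=6.0498; F=3.0249×20.209=61.1301, v=38.2330/6.0498=6.3197
k=2: u−w=26.7780, u+w=-17.0000; √(b/2)=3.0249, √(2b)=6.0498; F=3.0249×26.778=81.0007, v=-17.0000/6.0498=-2.8100
k=3: u−w=37.0310, u+w=-7.5190; √(b/2)=3.0249, √(2b)=6.0498; F=3.0249×37.031=112.0149, v=-7.5190/6.0498=-1.2429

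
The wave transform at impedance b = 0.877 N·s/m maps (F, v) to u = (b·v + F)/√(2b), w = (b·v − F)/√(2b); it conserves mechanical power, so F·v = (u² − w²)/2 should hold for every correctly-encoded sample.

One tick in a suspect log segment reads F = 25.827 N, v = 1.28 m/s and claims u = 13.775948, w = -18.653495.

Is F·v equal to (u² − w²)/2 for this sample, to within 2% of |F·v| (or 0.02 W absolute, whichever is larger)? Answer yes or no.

F·v = 25.827×1.28 = 33.058560 W.
(u² − w²)/2 = (189.776743 − 347.952876)/2 = -79.088066 W.
|Δ| = 112.146626;  2% of max(1, |F·v|) = 0.661171.

no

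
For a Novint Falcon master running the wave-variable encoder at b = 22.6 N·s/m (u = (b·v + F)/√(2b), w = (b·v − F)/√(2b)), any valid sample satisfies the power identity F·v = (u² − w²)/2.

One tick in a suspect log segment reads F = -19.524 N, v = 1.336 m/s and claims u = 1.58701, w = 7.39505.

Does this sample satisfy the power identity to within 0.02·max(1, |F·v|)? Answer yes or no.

F·v = (-19.524)×1.336 = -26.08406 W.
(u² − w²)/2 = (2.51860 − 54.68676)/2 = -26.08408 W.
|Δ| = 0.00002;  2% of max(1, |F·v|) = 0.52168.

yes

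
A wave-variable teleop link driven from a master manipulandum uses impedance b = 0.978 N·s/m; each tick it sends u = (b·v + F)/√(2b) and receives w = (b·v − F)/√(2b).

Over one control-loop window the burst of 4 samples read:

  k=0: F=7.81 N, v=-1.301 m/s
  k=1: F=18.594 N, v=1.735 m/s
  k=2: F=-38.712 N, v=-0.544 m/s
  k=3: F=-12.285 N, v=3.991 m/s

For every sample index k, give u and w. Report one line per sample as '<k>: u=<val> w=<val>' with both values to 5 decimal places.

0: u=4.67450 w=-6.49404
1: u=14.50826 w=-12.08174
2: u=-28.06010 w=27.29928
3: u=-5.99312 w=11.57482

k=0: b·v=0.978×(-1.301)=-1.27238; √(2b)=1.39857; u=(-1.27238+7.81)/1.39857=4.67450, w=(-1.27238−7.81)/1.39857=-6.49404
k=1: b·v=0.978×1.735=1.69683; √(2b)=1.39857; u=(1.69683+18.594)/1.39857=14.50826, w=(1.69683−18.594)/1.39857=-12.08174
k=2: b·v=0.978×(-0.544)=-0.53203; √(2b)=1.39857; u=(-0.53203+(-38.712))/1.39857=-28.06010, w=(-0.53203−(-38.712))/1.39857=27.29928
k=3: b·v=0.978×3.991=3.90320; √(2b)=1.39857; u=(3.90320+(-12.285))/1.39857=-5.99312, w=(3.90320−(-12.285))/1.39857=11.57482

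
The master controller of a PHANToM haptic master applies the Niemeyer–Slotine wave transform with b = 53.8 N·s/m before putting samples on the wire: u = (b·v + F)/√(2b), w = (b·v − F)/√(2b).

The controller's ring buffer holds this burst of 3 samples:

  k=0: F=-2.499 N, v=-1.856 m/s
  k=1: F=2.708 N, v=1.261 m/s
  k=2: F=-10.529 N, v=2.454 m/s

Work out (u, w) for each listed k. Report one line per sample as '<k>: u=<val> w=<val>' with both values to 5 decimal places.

0: u=-9.86710 w=-9.38527
1: u=6.80126 w=6.27914
2: u=11.71269 w=13.74276

k=0: b·v=53.8×(-1.856)=-99.85280; √(2b)=10.37304; u=(-99.85280+(-2.499))/10.37304=-9.86710, w=(-99.85280−(-2.499))/10.37304=-9.38527
k=1: b·v=53.8×1.261=67.84180; √(2b)=10.37304; u=(67.84180+2.708)/10.37304=6.80126, w=(67.84180−2.708)/10.37304=6.27914
k=2: b·v=53.8×2.454=132.02520; √(2b)=10.37304; u=(132.02520+(-10.529))/10.37304=11.71269, w=(132.02520−(-10.529))/10.37304=13.74276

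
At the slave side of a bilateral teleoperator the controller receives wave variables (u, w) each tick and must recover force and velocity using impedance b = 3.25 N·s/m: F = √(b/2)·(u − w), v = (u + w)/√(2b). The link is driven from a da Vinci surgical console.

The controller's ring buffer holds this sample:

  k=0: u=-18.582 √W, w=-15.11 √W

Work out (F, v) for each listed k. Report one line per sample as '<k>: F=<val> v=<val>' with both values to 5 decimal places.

0: F=-4.42595 v=-13.21509

k=0: u−w=-3.47200, u+w=-33.69200; √(b/2)=1.27475, √(2b)=2.54951; F=1.27475×(-3.472)=-4.42595, v=-33.69200/2.54951=-13.21509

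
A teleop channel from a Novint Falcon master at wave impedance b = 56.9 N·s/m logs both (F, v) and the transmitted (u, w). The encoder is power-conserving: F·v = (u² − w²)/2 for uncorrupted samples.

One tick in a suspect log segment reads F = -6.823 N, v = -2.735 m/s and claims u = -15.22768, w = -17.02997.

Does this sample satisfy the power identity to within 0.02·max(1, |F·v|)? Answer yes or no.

F·v = (-6.823)×(-2.735) = 18.66090 W.
(u² − w²)/2 = (231.88224 − 290.01988)/2 = -29.06882 W.
|Δ| = 47.72973;  2% of max(1, |F·v|) = 0.37322.

no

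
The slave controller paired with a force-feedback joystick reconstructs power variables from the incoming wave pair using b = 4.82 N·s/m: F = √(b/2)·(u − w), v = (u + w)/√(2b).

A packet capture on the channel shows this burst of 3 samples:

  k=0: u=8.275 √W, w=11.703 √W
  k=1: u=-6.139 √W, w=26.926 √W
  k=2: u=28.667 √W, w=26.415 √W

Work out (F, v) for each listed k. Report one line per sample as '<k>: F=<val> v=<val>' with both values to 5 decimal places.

0: F=-5.32169 v=6.43448
1: F=-51.33068 v=6.69504
2: F=3.49604 v=17.74072

k=0: u−w=-3.42800, u+w=19.97800; √(b/2)=1.55242, √(2b)=3.10483; F=1.55242×(-3.428)=-5.32169, v=19.97800/3.10483=6.43448
k=1: u−w=-33.06500, u+w=20.78700; √(b/2)=1.55242, √(2b)=3.10483; F=1.55242×(-33.065)=-51.33068, v=20.78700/3.10483=6.69504
k=2: u−w=2.25200, u+w=55.08200; √(b/2)=1.55242, √(2b)=3.10483; F=1.55242×2.252=3.49604, v=55.08200/3.10483=17.74072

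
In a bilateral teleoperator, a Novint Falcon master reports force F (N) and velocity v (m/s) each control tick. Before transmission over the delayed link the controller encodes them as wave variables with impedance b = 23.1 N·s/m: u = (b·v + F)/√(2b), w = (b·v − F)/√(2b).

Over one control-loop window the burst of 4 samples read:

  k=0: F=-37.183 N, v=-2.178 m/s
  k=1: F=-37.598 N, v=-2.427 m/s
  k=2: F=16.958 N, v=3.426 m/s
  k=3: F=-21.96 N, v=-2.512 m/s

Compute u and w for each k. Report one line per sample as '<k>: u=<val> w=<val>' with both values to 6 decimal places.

k=0: b·v=23.1×(-2.178)=-50.311800; √(2b)=6.797058; u=(-50.311800+(-37.183))/6.797058=-12.872451, w=(-50.311800−(-37.183))/6.797058=-1.931542
k=1: b·v=23.1×(-2.427)=-56.063700; √(2b)=6.797058; u=(-56.063700+(-37.598))/6.797058=-13.779741, w=(-56.063700−(-37.598))/6.797058=-2.716719
k=2: b·v=23.1×3.426=79.140600; √(2b)=6.797058; u=(79.140600+16.958)/6.797058=14.138264, w=(79.140600−16.958)/6.797058=9.148458
k=3: b·v=23.1×(-2.512)=-58.027200; √(2b)=6.797058; u=(-58.027200+(-21.96))/6.797058=-11.767915, w=(-58.027200−(-21.96))/6.797058=-5.306296

0: u=-12.872451 w=-1.931542
1: u=-13.779741 w=-2.716719
2: u=14.138264 w=9.148458
3: u=-11.767915 w=-5.306296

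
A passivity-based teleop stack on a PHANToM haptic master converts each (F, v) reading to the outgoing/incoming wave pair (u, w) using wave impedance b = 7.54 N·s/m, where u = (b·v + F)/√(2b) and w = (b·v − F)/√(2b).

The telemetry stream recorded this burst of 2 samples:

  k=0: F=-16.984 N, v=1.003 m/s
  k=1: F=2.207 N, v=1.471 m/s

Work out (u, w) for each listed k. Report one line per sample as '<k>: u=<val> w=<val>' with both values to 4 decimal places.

k=0: b·v=7.54×1.003=7.5626; √(2b)=3.8833; u=(7.5626+(-16.984))/3.8833=-2.4261, w=(7.5626−(-16.984))/3.8833=6.3211
k=1: b·v=7.54×1.471=11.0913; √(2b)=3.8833; u=(11.0913+2.207)/3.8833=3.4245, w=(11.0913−2.207)/3.8833=2.2878

0: u=-2.4261 w=6.3211
1: u=3.4245 w=2.2878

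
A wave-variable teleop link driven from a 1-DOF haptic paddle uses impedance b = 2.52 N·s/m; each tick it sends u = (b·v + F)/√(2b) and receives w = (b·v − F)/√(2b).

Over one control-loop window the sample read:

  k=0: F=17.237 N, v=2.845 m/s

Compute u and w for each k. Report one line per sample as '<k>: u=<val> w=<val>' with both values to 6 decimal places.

k=0: b·v=2.52×2.845=7.169400; √(2b)=2.244994; u=(7.169400+17.237)/2.244994=10.871475, w=(7.169400−17.237)/2.244994=-4.484465

0: u=10.871475 w=-4.484465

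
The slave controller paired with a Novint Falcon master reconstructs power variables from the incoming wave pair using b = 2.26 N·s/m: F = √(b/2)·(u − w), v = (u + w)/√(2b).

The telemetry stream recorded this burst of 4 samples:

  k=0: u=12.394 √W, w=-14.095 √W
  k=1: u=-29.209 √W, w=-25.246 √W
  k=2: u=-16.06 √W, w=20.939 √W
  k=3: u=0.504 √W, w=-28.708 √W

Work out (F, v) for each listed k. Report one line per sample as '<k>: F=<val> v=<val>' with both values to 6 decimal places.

0: F=28.158193 v=-0.800083
1: F=-4.212727 v=-25.613477
2: F=-39.330476 v=2.294889
3: F=31.052782 v=-13.266046

k=0: u−w=26.489000, u+w=-1.701000; √(b/2)=1.063015, √(2b)=2.126029; F=1.063015×26.489=28.158193, v=-1.701000/2.126029=-0.800083
k=1: u−w=-3.963000, u+w=-54.455000; √(b/2)=1.063015, √(2b)=2.126029; F=1.063015×(-3.963)=-4.212727, v=-54.455000/2.126029=-25.613477
k=2: u−w=-36.999000, u+w=4.879000; √(b/2)=1.063015, √(2b)=2.126029; F=1.063015×(-36.999)=-39.330476, v=4.879000/2.126029=2.294889
k=3: u−w=29.212000, u+w=-28.204000; √(b/2)=1.063015, √(2b)=2.126029; F=1.063015×29.212=31.052782, v=-28.204000/2.126029=-13.266046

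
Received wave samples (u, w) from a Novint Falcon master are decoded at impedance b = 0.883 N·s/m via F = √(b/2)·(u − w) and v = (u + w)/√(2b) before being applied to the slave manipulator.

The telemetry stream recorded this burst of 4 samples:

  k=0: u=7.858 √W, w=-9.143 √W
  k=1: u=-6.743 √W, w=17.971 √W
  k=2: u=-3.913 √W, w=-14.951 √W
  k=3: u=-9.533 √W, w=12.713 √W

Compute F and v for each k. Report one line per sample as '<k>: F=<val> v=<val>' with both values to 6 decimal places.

0: F=11.296394 v=-0.966958
1: F=-16.421333 v=8.449034
2: F=7.334251 v=-14.195099
3: F=-14.781458 v=2.392940

k=0: u−w=17.001000, u+w=-1.285000; √(b/2)=0.664455, √(2b)=1.328909; F=0.664455×17.001=11.296394, v=-1.285000/1.328909=-0.966958
k=1: u−w=-24.714000, u+w=11.228000; √(b/2)=0.664455, √(2b)=1.328909; F=0.664455×(-24.714)=-16.421333, v=11.228000/1.328909=8.449034
k=2: u−w=11.038000, u+w=-18.864000; √(b/2)=0.664455, √(2b)=1.328909; F=0.664455×11.038=7.334251, v=-18.864000/1.328909=-14.195099
k=3: u−w=-22.246000, u+w=3.180000; √(b/2)=0.664455, √(2b)=1.328909; F=0.664455×(-22.246)=-14.781458, v=3.180000/1.328909=2.392940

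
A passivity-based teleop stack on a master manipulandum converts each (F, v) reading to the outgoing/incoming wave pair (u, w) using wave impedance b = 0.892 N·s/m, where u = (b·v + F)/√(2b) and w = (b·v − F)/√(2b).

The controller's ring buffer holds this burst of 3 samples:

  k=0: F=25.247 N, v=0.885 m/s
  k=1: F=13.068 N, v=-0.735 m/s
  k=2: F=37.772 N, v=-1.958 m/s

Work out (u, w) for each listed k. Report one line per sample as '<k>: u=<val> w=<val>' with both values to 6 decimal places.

0: u=19.493232 w=-18.311168
1: u=9.293036 w=-10.274750
2: u=26.971938 w=-29.587170

k=0: b·v=0.892×0.885=0.789420; √(2b)=1.335665; u=(0.789420+25.247)/1.335665=19.493232, w=(0.789420−25.247)/1.335665=-18.311168
k=1: b·v=0.892×(-0.735)=-0.655620; √(2b)=1.335665; u=(-0.655620+13.068)/1.335665=9.293036, w=(-0.655620−13.068)/1.335665=-10.274750
k=2: b·v=0.892×(-1.958)=-1.746536; √(2b)=1.335665; u=(-1.746536+37.772)/1.335665=26.971938, w=(-1.746536−37.772)/1.335665=-29.587170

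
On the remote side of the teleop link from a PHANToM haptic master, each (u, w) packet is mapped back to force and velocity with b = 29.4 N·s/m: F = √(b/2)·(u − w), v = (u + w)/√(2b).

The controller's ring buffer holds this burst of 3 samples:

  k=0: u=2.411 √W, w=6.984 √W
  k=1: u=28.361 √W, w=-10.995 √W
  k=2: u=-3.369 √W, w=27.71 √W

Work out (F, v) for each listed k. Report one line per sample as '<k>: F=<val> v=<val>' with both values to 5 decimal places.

0: F=-17.53315 v=1.22520
1: F=150.89318 v=2.26470
2: F=-119.15869 v=3.17431

k=0: u−w=-4.57300, u+w=9.39500; √(b/2)=3.83406, √(2b)=7.66812; F=3.83406×(-4.573)=-17.53315, v=9.39500/7.66812=1.22520
k=1: u−w=39.35600, u+w=17.36600; √(b/2)=3.83406, √(2b)=7.66812; F=3.83406×39.356=150.89318, v=17.36600/7.66812=2.26470
k=2: u−w=-31.07900, u+w=24.34100; √(b/2)=3.83406, √(2b)=7.66812; F=3.83406×(-31.079)=-119.15869, v=24.34100/7.66812=3.17431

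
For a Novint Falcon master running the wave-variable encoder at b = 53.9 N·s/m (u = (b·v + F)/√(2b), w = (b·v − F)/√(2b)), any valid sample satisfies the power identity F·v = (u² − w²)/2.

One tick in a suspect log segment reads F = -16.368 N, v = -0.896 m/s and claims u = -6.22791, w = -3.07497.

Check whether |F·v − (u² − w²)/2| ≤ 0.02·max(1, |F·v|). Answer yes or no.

yes

F·v = (-16.368)×(-0.896) = 14.6657 W.
(u² − w²)/2 = (38.7869 − 9.4554)/2 = 14.6657 W.
|Δ| = 0.0000;  2% of max(1, |F·v|) = 0.2933.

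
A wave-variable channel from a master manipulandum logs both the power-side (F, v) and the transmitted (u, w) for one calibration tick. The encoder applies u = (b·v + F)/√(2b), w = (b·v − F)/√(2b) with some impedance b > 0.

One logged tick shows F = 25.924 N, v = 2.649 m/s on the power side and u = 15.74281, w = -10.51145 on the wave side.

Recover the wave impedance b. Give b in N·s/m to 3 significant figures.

b = 1.95 N·s/m

u + w = 5.23136;  u + w = √(2b)·v, so √(2b) = 5.23136/2.649 = 1.97484.
b = (√(2b))²/2 = 3.90001/2 = 1.95000.
(Check via u − w = 2F/√(2b): u − w = 26.25426, 2F/√(2b) = 26.25423.)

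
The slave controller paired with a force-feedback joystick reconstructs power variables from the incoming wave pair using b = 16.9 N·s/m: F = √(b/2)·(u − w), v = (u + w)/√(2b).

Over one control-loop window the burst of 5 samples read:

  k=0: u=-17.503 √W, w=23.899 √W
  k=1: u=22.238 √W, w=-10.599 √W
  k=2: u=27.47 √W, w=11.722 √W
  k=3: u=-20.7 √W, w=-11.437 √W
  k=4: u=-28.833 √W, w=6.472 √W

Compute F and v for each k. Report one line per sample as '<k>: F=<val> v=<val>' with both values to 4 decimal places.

0: F=-120.3510 v=1.1001
1: F=95.4535 v=2.0020
2: F=45.7777 v=6.7412
3: F=-26.9265 v=-5.5277
4: F=-102.6277 v=-3.8462

k=0: u−w=-41.4020, u+w=6.3960; √(b/2)=2.9069, √(2b)=5.8138; F=2.9069×(-41.402)=-120.3510, v=6.3960/5.8138=1.1001
k=1: u−w=32.8370, u+w=11.6390; √(b/2)=2.9069, √(2b)=5.8138; F=2.9069×32.837=95.4535, v=11.6390/5.8138=2.0020
k=2: u−w=15.7480, u+w=39.1920; √(b/2)=2.9069, √(2b)=5.8138; F=2.9069×15.748=45.7777, v=39.1920/5.8138=6.7412
k=3: u−w=-9.2630, u+w=-32.1370; √(b/2)=2.9069, √(2b)=5.8138; F=2.9069×(-9.263)=-26.9265, v=-32.1370/5.8138=-5.5277
k=4: u−w=-35.3050, u+w=-22.3610; √(b/2)=2.9069, √(2b)=5.8138; F=2.9069×(-35.305)=-102.6277, v=-22.3610/5.8138=-3.8462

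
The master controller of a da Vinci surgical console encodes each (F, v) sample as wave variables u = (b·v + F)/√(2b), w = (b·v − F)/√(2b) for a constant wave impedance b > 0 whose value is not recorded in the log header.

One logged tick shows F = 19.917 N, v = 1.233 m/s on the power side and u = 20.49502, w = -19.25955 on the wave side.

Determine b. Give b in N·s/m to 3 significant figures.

u + w = 1.23547;  u + w = √(2b)·v, so √(2b) = 1.23547/1.233 = 1.00200.
b = (√(2b))²/2 = 1.00401/2 = 0.50201.
(Check via u − w = 2F/√(2b): u − w = 39.75457, 2F/√(2b) = 39.75436.)

b = 0.502 N·s/m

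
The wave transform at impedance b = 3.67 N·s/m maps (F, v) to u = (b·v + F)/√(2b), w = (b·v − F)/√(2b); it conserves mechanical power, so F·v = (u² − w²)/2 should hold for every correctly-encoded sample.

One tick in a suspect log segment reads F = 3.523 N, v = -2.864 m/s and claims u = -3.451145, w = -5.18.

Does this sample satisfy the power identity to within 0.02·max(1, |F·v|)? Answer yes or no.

F·v = 3.523×(-2.864) = -10.089872 W.
(u² − w²)/2 = (11.910402 − 26.832400)/2 = -7.460999 W.
|Δ| = 2.628873;  2% of max(1, |F·v|) = 0.201797.

no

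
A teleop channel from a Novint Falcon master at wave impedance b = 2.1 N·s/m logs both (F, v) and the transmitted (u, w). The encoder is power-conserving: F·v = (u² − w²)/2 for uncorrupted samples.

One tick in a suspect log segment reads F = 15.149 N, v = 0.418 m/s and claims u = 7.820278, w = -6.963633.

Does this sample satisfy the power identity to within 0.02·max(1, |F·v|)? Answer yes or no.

F·v = 15.149×0.418 = 6.332282 W.
(u² − w²)/2 = (61.156748 − 48.492185)/2 = 6.332282 W.
|Δ| = 0.000000;  2% of max(1, |F·v|) = 0.126646.

yes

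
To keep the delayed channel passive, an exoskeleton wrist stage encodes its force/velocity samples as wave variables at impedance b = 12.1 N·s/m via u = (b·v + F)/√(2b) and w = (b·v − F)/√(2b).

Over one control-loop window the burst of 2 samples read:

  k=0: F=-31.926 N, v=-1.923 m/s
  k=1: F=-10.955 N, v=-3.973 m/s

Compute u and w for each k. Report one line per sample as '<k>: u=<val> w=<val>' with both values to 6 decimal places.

k=0: b·v=12.1×(-1.923)=-23.268300; √(2b)=4.919350; u=(-23.268300+(-31.926))/4.919350=-11.219837, w=(-23.268300−(-31.926))/4.919350=1.759928
k=1: b·v=12.1×(-3.973)=-48.073300; √(2b)=4.919350; u=(-48.073300+(-10.955))/4.919350=-11.999208, w=(-48.073300−(-10.955))/4.919350=-7.545367

0: u=-11.219837 w=1.759928
1: u=-11.999208 w=-7.545367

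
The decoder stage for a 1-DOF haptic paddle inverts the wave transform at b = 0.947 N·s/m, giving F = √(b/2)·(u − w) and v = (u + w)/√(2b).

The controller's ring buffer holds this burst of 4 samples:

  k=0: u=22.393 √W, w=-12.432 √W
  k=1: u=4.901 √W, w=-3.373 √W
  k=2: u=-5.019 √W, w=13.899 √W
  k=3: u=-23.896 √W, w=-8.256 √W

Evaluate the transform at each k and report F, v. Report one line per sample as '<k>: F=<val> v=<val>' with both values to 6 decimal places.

k=0: u−w=34.825000, u+w=9.961000; √(b/2)=0.688113, √(2b)=1.376227; F=0.688113×34.825=23.963548, v=9.961000/1.376227=7.237906
k=1: u−w=8.274000, u+w=1.528000; √(b/2)=0.688113, √(2b)=1.376227; F=0.688113×8.274=5.693450, v=1.528000/1.376227=1.110282
k=2: u−w=-18.918000, u+w=8.880000; √(b/2)=0.688113, √(2b)=1.376227; F=0.688113×(-18.918)=-13.017729, v=8.880000/1.376227=6.452425
k=3: u−w=-15.640000, u+w=-32.152000; √(b/2)=0.688113, √(2b)=1.376227; F=0.688113×(-15.64)=-10.762093, v=-32.152000/1.376227=-23.362430

0: F=23.963548 v=7.237906
1: F=5.693450 v=1.110282
2: F=-13.017729 v=6.452425
3: F=-10.762093 v=-23.362430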